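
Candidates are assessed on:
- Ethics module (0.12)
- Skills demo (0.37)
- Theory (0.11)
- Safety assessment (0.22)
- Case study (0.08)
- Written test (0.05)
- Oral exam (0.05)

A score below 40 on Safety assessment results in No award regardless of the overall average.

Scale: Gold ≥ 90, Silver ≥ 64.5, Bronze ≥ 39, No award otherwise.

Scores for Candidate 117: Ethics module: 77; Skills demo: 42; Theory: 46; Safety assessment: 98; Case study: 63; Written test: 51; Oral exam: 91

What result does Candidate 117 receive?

Bronze

Safety assessment score 98 ≥ 40: minimum met.
Weighted total:
  Ethics module 77 × 0.12 = 9.24
  Skills demo 42 × 0.37 = 15.54
  Theory 46 × 0.11 = 5.06
  Safety assessment 98 × 0.22 = 21.56
  Case study 63 × 0.08 = 5.04
  Written test 51 × 0.05 = 2.55
  Oral exam 91 × 0.05 = 4.55
Sum = 63.54
63.54 is ≥ 39 and < 64.5 → Bronze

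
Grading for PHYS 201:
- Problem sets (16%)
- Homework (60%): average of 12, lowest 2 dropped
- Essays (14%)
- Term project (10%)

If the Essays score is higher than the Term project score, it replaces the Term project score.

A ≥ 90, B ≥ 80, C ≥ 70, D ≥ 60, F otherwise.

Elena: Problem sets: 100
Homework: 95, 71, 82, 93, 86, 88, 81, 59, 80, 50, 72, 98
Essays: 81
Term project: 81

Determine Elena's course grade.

B

Homework: drop 50, 59 → average of remaining 10 = 846/10 = 84.6
Essays (81) ≤ Term project (81), so Term project stays at 81.
Weighted total:
  Problem sets 100 × 0.16 = 16
  Homework 84.6 × 0.6 = 50.76
  Essays 81 × 0.14 = 11.34
  Term project 81 × 0.1 = 8.1
Sum = 86.2
86.2 is ≥ 80 and < 90 → B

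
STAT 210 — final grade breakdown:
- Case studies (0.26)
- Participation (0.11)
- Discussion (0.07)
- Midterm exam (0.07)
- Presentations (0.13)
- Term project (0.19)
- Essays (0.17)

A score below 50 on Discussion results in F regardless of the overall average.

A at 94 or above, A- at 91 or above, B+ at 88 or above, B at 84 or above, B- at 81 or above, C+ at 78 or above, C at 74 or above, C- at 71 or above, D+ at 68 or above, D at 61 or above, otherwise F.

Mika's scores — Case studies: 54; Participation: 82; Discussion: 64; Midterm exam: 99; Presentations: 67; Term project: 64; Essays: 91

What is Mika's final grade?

D+

Discussion score 64 ≥ 50: minimum met.
Weighted total:
  Case studies 54 × 0.26 = 14.04
  Participation 82 × 0.11 = 9.02
  Discussion 64 × 0.07 = 4.48
  Midterm exam 99 × 0.07 = 6.93
  Presentations 67 × 0.13 = 8.71
  Term project 64 × 0.19 = 12.16
  Essays 91 × 0.17 = 15.47
Sum = 70.81
70.81 is ≥ 68 and < 71 → D+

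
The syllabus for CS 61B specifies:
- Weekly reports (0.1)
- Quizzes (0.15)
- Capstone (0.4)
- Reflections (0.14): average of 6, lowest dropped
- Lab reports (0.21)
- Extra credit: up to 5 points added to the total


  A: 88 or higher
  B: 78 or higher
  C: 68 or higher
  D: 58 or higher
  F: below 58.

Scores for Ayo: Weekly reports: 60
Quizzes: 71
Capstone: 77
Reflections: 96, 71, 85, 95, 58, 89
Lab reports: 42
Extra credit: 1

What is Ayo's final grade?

Reflections: drop 58 → average of remaining 5 = 436/5 = 87.2
Weighted total:
  Weekly reports 60 × 0.1 = 6
  Quizzes 71 × 0.15 = 10.65
  Capstone 77 × 0.4 = 30.8
  Reflections 87.2 × 0.14 = 12.208
  Lab reports 42 × 0.21 = 8.82
Sum = 68.478
Extra credit: 68.478 + 1 = 69.478
69.478 is ≥ 68 and < 78 → C

C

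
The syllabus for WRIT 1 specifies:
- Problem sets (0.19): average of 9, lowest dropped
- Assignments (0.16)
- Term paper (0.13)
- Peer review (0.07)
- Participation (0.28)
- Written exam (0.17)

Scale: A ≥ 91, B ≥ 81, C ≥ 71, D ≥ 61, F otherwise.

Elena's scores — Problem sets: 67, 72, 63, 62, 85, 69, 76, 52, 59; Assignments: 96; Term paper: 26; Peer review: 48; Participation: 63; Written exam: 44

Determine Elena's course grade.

F

Problem sets: drop 52 → average of remaining 8 = 553/8 = 69.125
Weighted total:
  Problem sets 69.125 × 0.19 = 13.13375
  Assignments 96 × 0.16 = 15.36
  Term paper 26 × 0.13 = 3.38
  Peer review 48 × 0.07 = 3.36
  Participation 63 × 0.28 = 17.64
  Written exam 44 × 0.17 = 7.48
Sum = 60.35375
60.35375 < 61 → F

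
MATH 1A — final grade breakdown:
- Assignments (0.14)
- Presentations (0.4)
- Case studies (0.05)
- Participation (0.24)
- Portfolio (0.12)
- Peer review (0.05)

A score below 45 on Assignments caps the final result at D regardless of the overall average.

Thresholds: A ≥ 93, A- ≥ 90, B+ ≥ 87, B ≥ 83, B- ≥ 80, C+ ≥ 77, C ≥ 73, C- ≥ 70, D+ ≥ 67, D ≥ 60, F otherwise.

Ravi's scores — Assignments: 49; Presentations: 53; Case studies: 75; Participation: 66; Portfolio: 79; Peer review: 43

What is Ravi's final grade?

F

Assignments score 49 ≥ 45: minimum met.
Weighted total:
  Assignments 49 × 0.14 = 6.86
  Presentations 53 × 0.4 = 21.2
  Case studies 75 × 0.05 = 3.75
  Participation 66 × 0.24 = 15.84
  Portfolio 79 × 0.12 = 9.48
  Peer review 43 × 0.05 = 2.15
Sum = 59.28
59.28 < 60 → F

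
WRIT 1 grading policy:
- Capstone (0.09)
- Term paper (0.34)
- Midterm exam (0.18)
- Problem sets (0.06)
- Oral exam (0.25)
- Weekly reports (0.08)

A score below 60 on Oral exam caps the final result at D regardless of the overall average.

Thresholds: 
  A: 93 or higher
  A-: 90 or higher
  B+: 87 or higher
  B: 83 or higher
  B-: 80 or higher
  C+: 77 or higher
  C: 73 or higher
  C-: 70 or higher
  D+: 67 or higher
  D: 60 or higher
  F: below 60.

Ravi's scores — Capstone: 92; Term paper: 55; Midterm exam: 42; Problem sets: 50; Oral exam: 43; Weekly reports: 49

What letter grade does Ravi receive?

Oral exam score 43 < 60: minimum not met.
Weighted total:
  Capstone 92 × 0.09 = 8.28
  Term paper 55 × 0.34 = 18.7
  Midterm exam 42 × 0.18 = 7.56
  Problem sets 50 × 0.06 = 3
  Oral exam 43 × 0.25 = 10.75
  Weekly reports 49 × 0.08 = 3.92
Sum = 52.21
52.21 would be F; cap at D applies → F.

F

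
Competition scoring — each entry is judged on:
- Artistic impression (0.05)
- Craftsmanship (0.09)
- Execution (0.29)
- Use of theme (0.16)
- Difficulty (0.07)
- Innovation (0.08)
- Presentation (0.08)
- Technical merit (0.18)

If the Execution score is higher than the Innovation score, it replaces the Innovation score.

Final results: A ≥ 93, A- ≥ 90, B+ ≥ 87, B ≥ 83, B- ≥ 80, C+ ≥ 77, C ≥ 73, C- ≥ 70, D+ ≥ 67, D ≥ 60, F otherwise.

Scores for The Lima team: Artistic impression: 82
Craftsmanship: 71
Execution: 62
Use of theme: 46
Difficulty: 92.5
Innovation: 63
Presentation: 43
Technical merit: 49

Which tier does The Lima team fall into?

Execution (62) ≤ Innovation (63), so Innovation stays at 63.
Weighted total:
  Artistic impression 82 × 0.05 = 4.1
  Craftsmanship 71 × 0.09 = 6.39
  Execution 62 × 0.29 = 17.98
  Use of theme 46 × 0.16 = 7.36
  Difficulty 92.5 × 0.07 = 6.475
  Innovation 63 × 0.08 = 5.04
  Presentation 43 × 0.08 = 3.44
  Technical merit 49 × 0.18 = 8.82
Sum = 59.605
59.605 < 60 → F

F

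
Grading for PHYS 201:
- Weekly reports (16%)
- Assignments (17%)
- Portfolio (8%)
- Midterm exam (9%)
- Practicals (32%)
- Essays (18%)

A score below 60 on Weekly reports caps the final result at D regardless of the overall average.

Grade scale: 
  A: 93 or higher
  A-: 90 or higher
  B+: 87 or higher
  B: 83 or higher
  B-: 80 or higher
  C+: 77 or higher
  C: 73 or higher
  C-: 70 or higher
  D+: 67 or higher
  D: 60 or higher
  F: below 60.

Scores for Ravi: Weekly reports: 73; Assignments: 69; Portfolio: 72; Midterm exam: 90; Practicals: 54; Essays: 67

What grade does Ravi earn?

Weekly reports score 73 ≥ 60: minimum met.
Weighted total:
  Weekly reports 73 × 0.16 = 11.68
  Assignments 69 × 0.17 = 11.73
  Portfolio 72 × 0.08 = 5.76
  Midterm exam 90 × 0.09 = 8.1
  Practicals 54 × 0.32 = 17.28
  Essays 67 × 0.18 = 12.06
Sum = 66.61
66.61 is ≥ 60 and < 67 → D

D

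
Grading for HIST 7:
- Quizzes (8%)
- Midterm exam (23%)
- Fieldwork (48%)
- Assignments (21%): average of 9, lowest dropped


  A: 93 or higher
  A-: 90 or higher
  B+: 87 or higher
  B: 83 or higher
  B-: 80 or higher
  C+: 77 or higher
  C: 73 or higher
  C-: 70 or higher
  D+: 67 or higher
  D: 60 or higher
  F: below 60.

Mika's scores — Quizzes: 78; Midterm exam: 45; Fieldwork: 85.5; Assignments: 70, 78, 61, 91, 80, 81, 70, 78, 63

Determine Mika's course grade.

C

Assignments: drop 61 → average of remaining 8 = 611/8 = 76.375
Weighted total:
  Quizzes 78 × 0.08 = 6.24
  Midterm exam 45 × 0.23 = 10.35
  Fieldwork 85.5 × 0.48 = 41.04
  Assignments 76.375 × 0.21 = 16.03875
Sum = 73.66875
73.66875 is ≥ 73 and < 77 → C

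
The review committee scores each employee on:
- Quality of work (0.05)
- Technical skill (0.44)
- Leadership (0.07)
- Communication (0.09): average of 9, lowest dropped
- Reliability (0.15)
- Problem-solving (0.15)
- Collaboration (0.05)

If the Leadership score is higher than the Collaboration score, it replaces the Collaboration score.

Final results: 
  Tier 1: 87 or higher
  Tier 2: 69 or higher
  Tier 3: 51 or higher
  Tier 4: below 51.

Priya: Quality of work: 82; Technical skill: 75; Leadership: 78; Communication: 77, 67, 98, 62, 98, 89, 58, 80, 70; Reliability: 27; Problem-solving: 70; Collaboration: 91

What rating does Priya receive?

Communication: drop 58 → average of remaining 8 = 641/8 = 80.125
Leadership (78) ≤ Collaboration (91), so Collaboration stays at 91.
Weighted total:
  Quality of work 82 × 0.05 = 4.1
  Technical skill 75 × 0.44 = 33
  Leadership 78 × 0.07 = 5.46
  Communication 80.125 × 0.09 = 7.21125
  Reliability 27 × 0.15 = 4.05
  Problem-solving 70 × 0.15 = 10.5
  Collaboration 91 × 0.05 = 4.55
Sum = 68.87125
68.87125 is ≥ 51 and < 69 → Tier 3

Tier 3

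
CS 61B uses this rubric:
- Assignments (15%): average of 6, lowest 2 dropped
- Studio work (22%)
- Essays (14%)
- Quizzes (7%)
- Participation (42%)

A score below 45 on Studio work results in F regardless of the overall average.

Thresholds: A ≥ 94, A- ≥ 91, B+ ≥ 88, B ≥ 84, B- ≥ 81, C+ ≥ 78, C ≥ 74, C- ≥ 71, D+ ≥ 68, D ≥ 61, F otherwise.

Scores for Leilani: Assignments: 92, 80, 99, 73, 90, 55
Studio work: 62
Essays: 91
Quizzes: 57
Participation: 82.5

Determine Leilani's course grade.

C+

Assignments: drop 55, 73 → average of remaining 4 = 361/4 = 90.25
Studio work score 62 ≥ 45: minimum met.
Weighted total:
  Assignments 90.25 × 0.15 = 13.5375
  Studio work 62 × 0.22 = 13.64
  Essays 91 × 0.14 = 12.74
  Quizzes 57 × 0.07 = 3.99
  Participation 82.5 × 0.42 = 34.65
Sum = 78.5575
78.5575 is ≥ 78 and < 81 → C+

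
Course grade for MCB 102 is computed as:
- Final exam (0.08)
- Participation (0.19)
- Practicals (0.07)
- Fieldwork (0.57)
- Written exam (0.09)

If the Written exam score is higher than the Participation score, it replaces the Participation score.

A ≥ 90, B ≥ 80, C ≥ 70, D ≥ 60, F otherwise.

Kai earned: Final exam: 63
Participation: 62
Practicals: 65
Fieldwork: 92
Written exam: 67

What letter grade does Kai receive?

Written exam (67) > Participation (62), so Participation counts as 67.
Weighted total:
  Final exam 63 × 0.08 = 5.04
  Participation 67 × 0.19 = 12.73
  Practicals 65 × 0.07 = 4.55
  Fieldwork 92 × 0.57 = 52.44
  Written exam 67 × 0.09 = 6.03
Sum = 80.79
80.79 is ≥ 80 and < 90 → B

B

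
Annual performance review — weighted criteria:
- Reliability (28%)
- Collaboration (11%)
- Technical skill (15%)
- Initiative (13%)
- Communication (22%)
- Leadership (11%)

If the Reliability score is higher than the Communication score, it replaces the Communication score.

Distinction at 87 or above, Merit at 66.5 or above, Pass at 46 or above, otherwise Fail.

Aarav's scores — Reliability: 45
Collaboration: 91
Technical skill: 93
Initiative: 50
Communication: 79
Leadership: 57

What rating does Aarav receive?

Merit

Reliability (45) ≤ Communication (79), so Communication stays at 79.
Weighted total:
  Reliability 45 × 0.28 = 12.6
  Collaboration 91 × 0.11 = 10.01
  Technical skill 93 × 0.15 = 13.95
  Initiative 50 × 0.13 = 6.5
  Communication 79 × 0.22 = 17.38
  Leadership 57 × 0.11 = 6.27
Sum = 66.71
66.71 is ≥ 66.5 and < 87 → Merit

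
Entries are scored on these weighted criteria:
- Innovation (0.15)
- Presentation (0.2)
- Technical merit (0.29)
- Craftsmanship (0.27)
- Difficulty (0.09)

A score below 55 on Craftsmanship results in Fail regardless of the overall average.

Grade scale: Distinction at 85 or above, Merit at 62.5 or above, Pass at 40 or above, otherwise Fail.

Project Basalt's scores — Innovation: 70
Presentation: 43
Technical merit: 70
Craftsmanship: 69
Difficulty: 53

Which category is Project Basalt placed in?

Merit

Craftsmanship score 69 ≥ 55: minimum met.
Weighted total:
  Innovation 70 × 0.15 = 10.5
  Presentation 43 × 0.2 = 8.6
  Technical merit 70 × 0.29 = 20.3
  Craftsmanship 69 × 0.27 = 18.63
  Difficulty 53 × 0.09 = 4.77
Sum = 62.8
62.8 is ≥ 62.5 and < 85 → Merit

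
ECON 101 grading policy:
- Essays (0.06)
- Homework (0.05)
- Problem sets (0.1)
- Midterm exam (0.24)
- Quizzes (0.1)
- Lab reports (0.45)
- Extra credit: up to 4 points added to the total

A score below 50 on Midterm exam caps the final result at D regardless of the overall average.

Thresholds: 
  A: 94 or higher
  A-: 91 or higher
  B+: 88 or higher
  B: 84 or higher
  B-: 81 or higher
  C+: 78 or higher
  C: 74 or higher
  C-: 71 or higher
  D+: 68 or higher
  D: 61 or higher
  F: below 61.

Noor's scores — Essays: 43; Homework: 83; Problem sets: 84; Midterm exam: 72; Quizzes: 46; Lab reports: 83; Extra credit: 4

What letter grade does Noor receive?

Midterm exam score 72 ≥ 50: minimum met.
Weighted total:
  Essays 43 × 0.06 = 2.58
  Homework 83 × 0.05 = 4.15
  Problem sets 84 × 0.1 = 8.4
  Midterm exam 72 × 0.24 = 17.28
  Quizzes 46 × 0.1 = 4.6
  Lab reports 83 × 0.45 = 37.35
Sum = 74.36
Extra credit: 74.36 + 4 = 78.36
78.36 is ≥ 78 and < 81 → C+

C+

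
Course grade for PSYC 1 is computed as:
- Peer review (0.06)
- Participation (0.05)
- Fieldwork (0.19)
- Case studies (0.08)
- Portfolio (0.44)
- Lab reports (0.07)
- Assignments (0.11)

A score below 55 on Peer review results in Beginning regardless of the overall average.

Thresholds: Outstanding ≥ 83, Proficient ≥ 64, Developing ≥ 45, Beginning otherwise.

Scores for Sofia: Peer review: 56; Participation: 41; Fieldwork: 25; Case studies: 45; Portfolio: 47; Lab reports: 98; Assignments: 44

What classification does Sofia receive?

Developing

Peer review score 56 ≥ 55: minimum met.
Weighted total:
  Peer review 56 × 0.06 = 3.36
  Participation 41 × 0.05 = 2.05
  Fieldwork 25 × 0.19 = 4.75
  Case studies 45 × 0.08 = 3.6
  Portfolio 47 × 0.44 = 20.68
  Lab reports 98 × 0.07 = 6.86
  Assignments 44 × 0.11 = 4.84
Sum = 46.14
46.14 is ≥ 45 and < 64 → Developing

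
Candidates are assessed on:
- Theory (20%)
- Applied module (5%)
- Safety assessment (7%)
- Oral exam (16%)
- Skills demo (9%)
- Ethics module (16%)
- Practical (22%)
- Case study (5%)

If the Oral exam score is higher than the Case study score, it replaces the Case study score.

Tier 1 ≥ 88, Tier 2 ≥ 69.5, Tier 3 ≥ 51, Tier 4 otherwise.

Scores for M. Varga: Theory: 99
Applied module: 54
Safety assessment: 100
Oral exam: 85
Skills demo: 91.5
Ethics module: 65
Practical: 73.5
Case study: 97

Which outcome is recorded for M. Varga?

Oral exam (85) ≤ Case study (97), so Case study stays at 97.
Weighted total:
  Theory 99 × 0.2 = 19.8
  Applied module 54 × 0.05 = 2.7
  Safety assessment 100 × 0.07 = 7
  Oral exam 85 × 0.16 = 13.6
  Skills demo 91.5 × 0.09 = 8.235
  Ethics module 65 × 0.16 = 10.4
  Practical 73.5 × 0.22 = 16.17
  Case study 97 × 0.05 = 4.85
Sum = 82.755
82.755 is ≥ 69.5 and < 88 → Tier 2

Tier 2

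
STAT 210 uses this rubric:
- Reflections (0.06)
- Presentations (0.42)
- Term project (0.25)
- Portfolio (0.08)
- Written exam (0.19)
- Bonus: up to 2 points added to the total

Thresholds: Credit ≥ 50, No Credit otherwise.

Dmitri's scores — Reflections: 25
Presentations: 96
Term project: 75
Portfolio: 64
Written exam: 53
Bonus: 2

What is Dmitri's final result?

Weighted total:
  Reflections 25 × 0.06 = 1.5
  Presentations 96 × 0.42 = 40.32
  Term project 75 × 0.25 = 18.75
  Portfolio 64 × 0.08 = 5.12
  Written exam 53 × 0.19 = 10.07
Sum = 75.76
Bonus: 75.76 + 2 = 77.76
77.76 ≥ 50 → Credit

Credit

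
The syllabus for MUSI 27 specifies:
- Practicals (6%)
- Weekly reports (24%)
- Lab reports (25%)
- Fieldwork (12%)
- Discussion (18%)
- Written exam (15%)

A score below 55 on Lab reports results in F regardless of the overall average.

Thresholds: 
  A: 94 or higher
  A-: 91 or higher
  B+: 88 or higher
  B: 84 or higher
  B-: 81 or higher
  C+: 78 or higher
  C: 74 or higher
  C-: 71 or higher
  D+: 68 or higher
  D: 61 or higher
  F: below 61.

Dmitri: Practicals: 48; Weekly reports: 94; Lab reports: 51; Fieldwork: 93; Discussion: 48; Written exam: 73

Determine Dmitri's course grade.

F

Lab reports score 51 < 55: minimum not met.
Weighted total:
  Practicals 48 × 0.06 = 2.88
  Weekly reports 94 × 0.24 = 22.56
  Lab reports 51 × 0.25 = 12.75
  Fieldwork 93 × 0.12 = 11.16
  Discussion 48 × 0.18 = 8.64
  Written exam 73 × 0.15 = 10.95
Sum = 68.94
Because the Lab reports minimum was not met, the result is F.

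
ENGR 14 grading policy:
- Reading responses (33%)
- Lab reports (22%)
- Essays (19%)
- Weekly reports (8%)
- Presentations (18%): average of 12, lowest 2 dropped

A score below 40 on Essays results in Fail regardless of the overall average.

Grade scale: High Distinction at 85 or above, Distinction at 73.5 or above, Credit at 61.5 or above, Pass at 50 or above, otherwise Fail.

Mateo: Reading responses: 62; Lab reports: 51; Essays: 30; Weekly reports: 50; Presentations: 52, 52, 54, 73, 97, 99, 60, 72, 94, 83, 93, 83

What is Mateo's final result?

Fail

Presentations: drop 52, 52 → average of remaining 10 = 808/10 = 80.8
Essays score 30 < 40: minimum not met.
Weighted total:
  Reading responses 62 × 0.33 = 20.46
  Lab reports 51 × 0.22 = 11.22
  Essays 30 × 0.19 = 5.7
  Weekly reports 50 × 0.08 = 4
  Presentations 80.8 × 0.18 = 14.544
Sum = 55.924
Because the Essays minimum was not met, the result is Fail.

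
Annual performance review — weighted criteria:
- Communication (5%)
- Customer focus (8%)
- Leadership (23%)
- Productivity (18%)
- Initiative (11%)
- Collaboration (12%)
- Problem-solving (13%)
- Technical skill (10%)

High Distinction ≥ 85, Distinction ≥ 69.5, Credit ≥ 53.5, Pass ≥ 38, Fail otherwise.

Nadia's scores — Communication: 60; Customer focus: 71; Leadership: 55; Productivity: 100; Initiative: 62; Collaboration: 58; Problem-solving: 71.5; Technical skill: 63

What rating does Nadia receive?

Weighted total:
  Communication 60 × 0.05 = 3
  Customer focus 71 × 0.08 = 5.68
  Leadership 55 × 0.23 = 12.65
  Productivity 100 × 0.18 = 18
  Initiative 62 × 0.11 = 6.82
  Collaboration 58 × 0.12 = 6.96
  Problem-solving 71.5 × 0.13 = 9.295
  Technical skill 63 × 0.1 = 6.3
Sum = 68.705
68.705 is ≥ 53.5 and < 69.5 → Credit

Credit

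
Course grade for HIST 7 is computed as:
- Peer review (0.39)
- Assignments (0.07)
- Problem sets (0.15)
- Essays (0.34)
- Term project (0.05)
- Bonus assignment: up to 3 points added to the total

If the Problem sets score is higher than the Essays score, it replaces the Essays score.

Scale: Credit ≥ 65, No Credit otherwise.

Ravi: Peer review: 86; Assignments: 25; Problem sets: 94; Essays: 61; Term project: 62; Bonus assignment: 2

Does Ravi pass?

Credit

Problem sets (94) > Essays (61), so Essays counts as 94.
Weighted total:
  Peer review 86 × 0.39 = 33.54
  Assignments 25 × 0.07 = 1.75
  Problem sets 94 × 0.15 = 14.1
  Essays 94 × 0.34 = 31.96
  Term project 62 × 0.05 = 3.1
Sum = 84.45
Bonus assignment: 84.45 + 2 = 86.45
86.45 ≥ 65 → Credit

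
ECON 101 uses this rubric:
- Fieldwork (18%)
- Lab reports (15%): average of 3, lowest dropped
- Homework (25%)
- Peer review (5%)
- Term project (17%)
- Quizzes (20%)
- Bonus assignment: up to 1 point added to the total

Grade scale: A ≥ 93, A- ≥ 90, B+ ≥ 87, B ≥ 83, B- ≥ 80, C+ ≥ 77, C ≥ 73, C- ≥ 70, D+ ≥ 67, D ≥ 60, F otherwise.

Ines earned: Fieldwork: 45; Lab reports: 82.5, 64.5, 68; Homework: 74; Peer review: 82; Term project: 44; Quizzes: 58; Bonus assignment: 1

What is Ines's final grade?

D

Lab reports: drop 64.5 → average of remaining 2 = 150.5/2 = 75.25
Weighted total:
  Fieldwork 45 × 0.18 = 8.1
  Lab reports 75.25 × 0.15 = 11.2875
  Homework 74 × 0.25 = 18.5
  Peer review 82 × 0.05 = 4.1
  Term project 44 × 0.17 = 7.48
  Quizzes 58 × 0.2 = 11.6
Sum = 61.0675
Bonus assignment: 61.0675 + 1 = 62.0675
62.0675 is ≥ 60 and < 67 → D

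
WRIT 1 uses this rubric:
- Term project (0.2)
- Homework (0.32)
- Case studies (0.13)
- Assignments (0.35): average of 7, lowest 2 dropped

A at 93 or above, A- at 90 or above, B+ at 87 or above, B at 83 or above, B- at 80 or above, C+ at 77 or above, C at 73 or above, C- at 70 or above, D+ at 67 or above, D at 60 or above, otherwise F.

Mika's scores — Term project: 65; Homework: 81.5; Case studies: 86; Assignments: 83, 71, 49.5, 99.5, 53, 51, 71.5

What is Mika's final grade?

Assignments: drop 49.5, 51 → average of remaining 5 = 378/5 = 75.6
Weighted total:
  Term project 65 × 0.2 = 13
  Homework 81.5 × 0.32 = 26.08
  Case studies 86 × 0.13 = 11.18
  Assignments 75.6 × 0.35 = 26.46
Sum = 76.72
76.72 is ≥ 73 and < 77 → C

C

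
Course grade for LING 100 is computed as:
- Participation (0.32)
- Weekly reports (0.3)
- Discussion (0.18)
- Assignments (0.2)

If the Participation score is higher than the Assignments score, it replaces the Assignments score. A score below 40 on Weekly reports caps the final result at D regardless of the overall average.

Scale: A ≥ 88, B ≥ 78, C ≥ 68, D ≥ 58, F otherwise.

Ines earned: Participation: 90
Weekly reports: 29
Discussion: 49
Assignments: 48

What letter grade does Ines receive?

Participation (90) > Assignments (48), so Assignments counts as 90.
Weekly reports score 29 < 40: minimum not met.
Weighted total:
  Participation 90 × 0.32 = 28.8
  Weekly reports 29 × 0.3 = 8.7
  Discussion 49 × 0.18 = 8.82
  Assignments 90 × 0.2 = 18
Sum = 64.32
64.32 would be D; cap at D applies → D.

D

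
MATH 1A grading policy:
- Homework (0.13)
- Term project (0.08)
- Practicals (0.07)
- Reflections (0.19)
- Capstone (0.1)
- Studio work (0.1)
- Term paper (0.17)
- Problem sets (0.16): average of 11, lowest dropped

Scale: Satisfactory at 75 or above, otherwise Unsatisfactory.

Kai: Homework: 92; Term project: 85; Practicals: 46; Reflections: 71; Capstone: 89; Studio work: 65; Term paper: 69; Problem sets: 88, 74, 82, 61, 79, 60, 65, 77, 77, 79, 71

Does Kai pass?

Unsatisfactory

Problem sets: drop 60 → average of remaining 10 = 753/10 = 75.3
Weighted total:
  Homework 92 × 0.13 = 11.96
  Term project 85 × 0.08 = 6.8
  Practicals 46 × 0.07 = 3.22
  Reflections 71 × 0.19 = 13.49
  Capstone 89 × 0.1 = 8.9
  Studio work 65 × 0.1 = 6.5
  Term paper 69 × 0.17 = 11.73
  Problem sets 75.3 × 0.16 = 12.048
Sum = 74.648
74.648 < 75 → Unsatisfactory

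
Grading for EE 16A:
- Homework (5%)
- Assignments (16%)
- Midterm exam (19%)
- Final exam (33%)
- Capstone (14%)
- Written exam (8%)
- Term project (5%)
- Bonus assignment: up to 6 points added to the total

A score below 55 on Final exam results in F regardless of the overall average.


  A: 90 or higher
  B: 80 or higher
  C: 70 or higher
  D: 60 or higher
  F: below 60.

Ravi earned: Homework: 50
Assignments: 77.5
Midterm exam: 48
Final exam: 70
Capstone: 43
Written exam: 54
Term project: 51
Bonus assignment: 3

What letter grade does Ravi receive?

Final exam score 70 ≥ 55: minimum met.
Weighted total:
  Homework 50 × 0.05 = 2.5
  Assignments 77.5 × 0.16 = 12.4
  Midterm exam 48 × 0.19 = 9.12
  Final exam 70 × 0.33 = 23.1
  Capstone 43 × 0.14 = 6.02
  Written exam 54 × 0.08 = 4.32
  Term project 51 × 0.05 = 2.55
Sum = 60.01
Bonus assignment: 60.01 + 3 = 63.01
63.01 is ≥ 60 and < 70 → D

D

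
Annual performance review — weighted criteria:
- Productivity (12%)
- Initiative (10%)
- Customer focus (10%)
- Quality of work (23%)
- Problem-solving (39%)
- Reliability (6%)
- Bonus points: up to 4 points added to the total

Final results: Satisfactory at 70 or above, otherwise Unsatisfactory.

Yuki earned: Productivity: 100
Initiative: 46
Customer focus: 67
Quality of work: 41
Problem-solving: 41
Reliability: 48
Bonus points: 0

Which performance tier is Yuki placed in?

Weighted total:
  Productivity 100 × 0.12 = 12
  Initiative 46 × 0.1 = 4.6
  Customer focus 67 × 0.1 = 6.7
  Quality of work 41 × 0.23 = 9.43
  Problem-solving 41 × 0.39 = 15.99
  Reliability 48 × 0.06 = 2.88
Sum = 51.6
Bonus points: 51.6 + 0 = 51.6
51.6 < 70 → Unsatisfactory

Unsatisfactory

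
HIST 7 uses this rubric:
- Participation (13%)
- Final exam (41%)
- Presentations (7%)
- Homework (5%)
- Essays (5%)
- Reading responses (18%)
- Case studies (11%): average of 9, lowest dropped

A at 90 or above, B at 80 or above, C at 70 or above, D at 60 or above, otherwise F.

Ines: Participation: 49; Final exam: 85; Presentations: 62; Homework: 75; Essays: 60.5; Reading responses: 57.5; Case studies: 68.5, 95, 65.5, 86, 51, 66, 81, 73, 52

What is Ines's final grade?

C

Case studies: drop 51 → average of remaining 8 = 587/8 = 73.375
Weighted total:
  Participation 49 × 0.13 = 6.37
  Final exam 85 × 0.41 = 34.85
  Presentations 62 × 0.07 = 4.34
  Homework 75 × 0.05 = 3.75
  Essays 60.5 × 0.05 = 3.025
  Reading responses 57.5 × 0.18 = 10.35
  Case studies 73.375 × 0.11 = 8.07125
Sum = 70.75625
70.75625 is ≥ 70 and < 80 → C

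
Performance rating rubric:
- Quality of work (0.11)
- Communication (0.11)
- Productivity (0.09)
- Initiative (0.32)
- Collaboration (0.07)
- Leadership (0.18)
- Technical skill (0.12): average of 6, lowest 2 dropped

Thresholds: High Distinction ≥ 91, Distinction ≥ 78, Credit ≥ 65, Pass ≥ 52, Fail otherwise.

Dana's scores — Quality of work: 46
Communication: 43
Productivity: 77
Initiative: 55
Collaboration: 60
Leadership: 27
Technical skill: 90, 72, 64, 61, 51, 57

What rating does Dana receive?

Technical skill: drop 51, 57 → average of remaining 4 = 287/4 = 71.75
Weighted total:
  Quality of work 46 × 0.11 = 5.06
  Communication 43 × 0.11 = 4.73
  Productivity 77 × 0.09 = 6.93
  Initiative 55 × 0.32 = 17.6
  Collaboration 60 × 0.07 = 4.2
  Leadership 27 × 0.18 = 4.86
  Technical skill 71.75 × 0.12 = 8.61
Sum = 51.99
51.99 < 52 → Fail

Fail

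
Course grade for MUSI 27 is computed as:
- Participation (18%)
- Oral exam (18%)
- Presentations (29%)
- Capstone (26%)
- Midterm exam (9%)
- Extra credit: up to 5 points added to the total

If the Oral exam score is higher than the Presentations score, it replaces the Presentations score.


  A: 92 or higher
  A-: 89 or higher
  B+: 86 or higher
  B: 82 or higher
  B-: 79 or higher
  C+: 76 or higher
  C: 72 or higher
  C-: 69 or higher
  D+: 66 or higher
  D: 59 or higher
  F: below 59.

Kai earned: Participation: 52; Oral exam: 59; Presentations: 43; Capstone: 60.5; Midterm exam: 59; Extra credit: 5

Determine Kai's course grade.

D

Oral exam (59) > Presentations (43), so Presentations counts as 59.
Weighted total:
  Participation 52 × 0.18 = 9.36
  Oral exam 59 × 0.18 = 10.62
  Presentations 59 × 0.29 = 17.11
  Capstone 60.5 × 0.26 = 15.73
  Midterm exam 59 × 0.09 = 5.31
Sum = 58.13
Extra credit: 58.13 + 5 = 63.13
63.13 is ≥ 59 and < 66 → D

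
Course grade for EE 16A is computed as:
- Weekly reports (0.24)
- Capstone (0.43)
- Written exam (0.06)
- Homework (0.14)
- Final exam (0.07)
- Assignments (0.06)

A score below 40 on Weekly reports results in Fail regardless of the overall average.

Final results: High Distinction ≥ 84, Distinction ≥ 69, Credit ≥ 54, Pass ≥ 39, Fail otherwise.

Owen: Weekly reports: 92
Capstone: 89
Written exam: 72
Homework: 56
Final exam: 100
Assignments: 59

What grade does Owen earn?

Weekly reports score 92 ≥ 40: minimum met.
Weighted total:
  Weekly reports 92 × 0.24 = 22.08
  Capstone 89 × 0.43 = 38.27
  Written exam 72 × 0.06 = 4.32
  Homework 56 × 0.14 = 7.84
  Final exam 100 × 0.07 = 7
  Assignments 59 × 0.06 = 3.54
Sum = 83.05
83.05 is ≥ 69 and < 84 → Distinction

Distinction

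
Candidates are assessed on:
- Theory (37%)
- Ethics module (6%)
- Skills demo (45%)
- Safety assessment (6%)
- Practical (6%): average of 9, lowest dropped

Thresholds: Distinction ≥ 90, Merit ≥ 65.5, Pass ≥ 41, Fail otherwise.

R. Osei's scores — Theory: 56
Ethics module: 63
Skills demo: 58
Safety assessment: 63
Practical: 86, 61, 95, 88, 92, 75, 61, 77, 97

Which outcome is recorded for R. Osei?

Practical: drop 61 → average of remaining 8 = 671/8 = 83.875
Weighted total:
  Theory 56 × 0.37 = 20.72
  Ethics module 63 × 0.06 = 3.78
  Skills demo 58 × 0.45 = 26.1
  Safety assessment 63 × 0.06 = 3.78
  Practical 83.875 × 0.06 = 5.0325
Sum = 59.4125
59.4125 is ≥ 41 and < 65.5 → Pass

Pass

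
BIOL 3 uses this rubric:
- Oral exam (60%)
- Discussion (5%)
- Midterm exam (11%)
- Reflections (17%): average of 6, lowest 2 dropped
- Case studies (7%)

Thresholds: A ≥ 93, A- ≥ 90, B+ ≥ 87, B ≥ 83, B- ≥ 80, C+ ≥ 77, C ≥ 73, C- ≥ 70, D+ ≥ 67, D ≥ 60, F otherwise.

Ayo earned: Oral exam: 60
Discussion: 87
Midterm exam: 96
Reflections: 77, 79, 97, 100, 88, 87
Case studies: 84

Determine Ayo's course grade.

C-

Reflections: drop 77, 79 → average of remaining 4 = 372/4 = 93
Weighted total:
  Oral exam 60 × 0.6 = 36
  Discussion 87 × 0.05 = 4.35
  Midterm exam 96 × 0.11 = 10.56
  Reflections 93 × 0.17 = 15.81
  Case studies 84 × 0.07 = 5.88
Sum = 72.6
72.6 is ≥ 70 and < 73 → C-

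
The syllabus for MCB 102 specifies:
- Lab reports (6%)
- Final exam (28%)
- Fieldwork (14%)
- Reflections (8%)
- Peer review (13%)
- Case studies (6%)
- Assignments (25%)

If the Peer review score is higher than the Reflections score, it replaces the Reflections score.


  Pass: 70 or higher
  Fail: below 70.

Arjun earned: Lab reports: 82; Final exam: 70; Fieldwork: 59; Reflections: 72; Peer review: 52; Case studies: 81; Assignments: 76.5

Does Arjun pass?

Peer review (52) ≤ Reflections (72), so Reflections stays at 72.
Weighted total:
  Lab reports 82 × 0.06 = 4.92
  Final exam 70 × 0.28 = 19.6
  Fieldwork 59 × 0.14 = 8.26
  Reflections 72 × 0.08 = 5.76
  Peer review 52 × 0.13 = 6.76
  Case studies 81 × 0.06 = 4.86
  Assignments 76.5 × 0.25 = 19.125
Sum = 69.285
69.285 < 70 → Fail

Fail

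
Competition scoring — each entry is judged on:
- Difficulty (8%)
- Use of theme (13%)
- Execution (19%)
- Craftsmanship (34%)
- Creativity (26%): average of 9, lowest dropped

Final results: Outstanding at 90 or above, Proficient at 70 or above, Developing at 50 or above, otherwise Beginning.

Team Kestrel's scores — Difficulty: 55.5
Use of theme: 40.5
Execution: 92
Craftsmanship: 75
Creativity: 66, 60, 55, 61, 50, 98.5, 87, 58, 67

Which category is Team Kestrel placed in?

Creativity: drop 50 → average of remaining 8 = 552.5/8 = 69.0625
Weighted total:
  Difficulty 55.5 × 0.08 = 4.44
  Use of theme 40.5 × 0.13 = 5.265
  Execution 92 × 0.19 = 17.48
  Craftsmanship 75 × 0.34 = 25.5
  Creativity 69.0625 × 0.26 = 17.95625
Sum = 70.64125
70.64125 is ≥ 70 and < 90 → Proficient

Proficient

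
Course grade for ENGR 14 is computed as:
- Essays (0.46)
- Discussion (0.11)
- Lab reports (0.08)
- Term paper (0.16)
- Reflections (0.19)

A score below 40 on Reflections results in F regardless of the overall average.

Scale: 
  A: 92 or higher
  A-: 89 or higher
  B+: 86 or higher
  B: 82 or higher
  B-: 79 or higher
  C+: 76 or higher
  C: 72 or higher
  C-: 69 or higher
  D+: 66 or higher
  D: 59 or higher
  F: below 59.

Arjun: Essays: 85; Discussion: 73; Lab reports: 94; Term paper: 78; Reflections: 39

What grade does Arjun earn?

F

Reflections score 39 < 40: minimum not met.
Weighted total:
  Essays 85 × 0.46 = 39.1
  Discussion 73 × 0.11 = 8.03
  Lab reports 94 × 0.08 = 7.52
  Term paper 78 × 0.16 = 12.48
  Reflections 39 × 0.19 = 7.41
Sum = 74.54
Because the Reflections minimum was not met, the result is F.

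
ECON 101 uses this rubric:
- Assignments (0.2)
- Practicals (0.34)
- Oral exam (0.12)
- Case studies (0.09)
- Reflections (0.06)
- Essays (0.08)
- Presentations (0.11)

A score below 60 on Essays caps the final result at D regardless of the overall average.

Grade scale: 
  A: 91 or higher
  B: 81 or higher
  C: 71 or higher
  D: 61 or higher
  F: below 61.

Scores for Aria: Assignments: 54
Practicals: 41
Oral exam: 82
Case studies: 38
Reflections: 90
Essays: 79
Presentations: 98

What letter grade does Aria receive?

Essays score 79 ≥ 60: minimum met.
Weighted total:
  Assignments 54 × 0.2 = 10.8
  Practicals 41 × 0.34 = 13.94
  Oral exam 82 × 0.12 = 9.84
  Case studies 38 × 0.09 = 3.42
  Reflections 90 × 0.06 = 5.4
  Essays 79 × 0.08 = 6.32
  Presentations 98 × 0.11 = 10.78
Sum = 60.5
60.5 < 61 → F

F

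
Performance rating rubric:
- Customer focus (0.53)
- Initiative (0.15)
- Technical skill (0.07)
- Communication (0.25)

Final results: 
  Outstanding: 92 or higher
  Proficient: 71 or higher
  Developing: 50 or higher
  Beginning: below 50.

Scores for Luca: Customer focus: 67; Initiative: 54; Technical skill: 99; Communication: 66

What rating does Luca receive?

Developing

Weighted total:
  Customer focus 67 × 0.53 = 35.51
  Initiative 54 × 0.15 = 8.1
  Technical skill 99 × 0.07 = 6.93
  Communication 66 × 0.25 = 16.5
Sum = 67.04
67.04 is ≥ 50 and < 71 → Developing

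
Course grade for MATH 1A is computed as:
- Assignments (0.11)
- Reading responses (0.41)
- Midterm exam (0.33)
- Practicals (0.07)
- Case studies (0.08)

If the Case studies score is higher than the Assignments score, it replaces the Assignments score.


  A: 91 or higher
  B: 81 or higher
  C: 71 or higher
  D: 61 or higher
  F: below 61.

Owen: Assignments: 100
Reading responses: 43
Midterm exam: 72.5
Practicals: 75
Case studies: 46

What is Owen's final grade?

D

Case studies (46) ≤ Assignments (100), so Assignments stays at 100.
Weighted total:
  Assignments 100 × 0.11 = 11
  Reading responses 43 × 0.41 = 17.63
  Midterm exam 72.5 × 0.33 = 23.925
  Practicals 75 × 0.07 = 5.25
  Case studies 46 × 0.08 = 3.68
Sum = 61.485
61.485 is ≥ 61 and < 71 → D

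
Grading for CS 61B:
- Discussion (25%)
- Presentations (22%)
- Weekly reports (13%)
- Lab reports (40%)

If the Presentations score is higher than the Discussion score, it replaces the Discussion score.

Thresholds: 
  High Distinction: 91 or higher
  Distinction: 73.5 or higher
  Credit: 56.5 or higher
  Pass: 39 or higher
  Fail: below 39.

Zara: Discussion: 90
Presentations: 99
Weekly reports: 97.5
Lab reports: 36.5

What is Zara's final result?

Presentations (99) > Discussion (90), so Discussion counts as 99.
Weighted total:
  Discussion 99 × 0.25 = 24.75
  Presentations 99 × 0.22 = 21.78
  Weekly reports 97.5 × 0.13 = 12.675
  Lab reports 36.5 × 0.4 = 14.6
Sum = 73.805
73.805 is ≥ 73.5 and < 91 → Distinction

Distinction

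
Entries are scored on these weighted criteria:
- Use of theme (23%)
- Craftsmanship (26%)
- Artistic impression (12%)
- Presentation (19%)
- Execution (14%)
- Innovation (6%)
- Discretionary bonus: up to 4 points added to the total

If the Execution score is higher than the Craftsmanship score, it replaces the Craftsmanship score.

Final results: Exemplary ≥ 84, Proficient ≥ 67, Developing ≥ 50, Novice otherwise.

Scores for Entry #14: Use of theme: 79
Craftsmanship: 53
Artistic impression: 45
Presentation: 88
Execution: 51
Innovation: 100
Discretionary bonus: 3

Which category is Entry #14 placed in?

Execution (51) ≤ Craftsmanship (53), so Craftsmanship stays at 53.
Weighted total:
  Use of theme 79 × 0.23 = 18.17
  Craftsmanship 53 × 0.26 = 13.78
  Artistic impression 45 × 0.12 = 5.4
  Presentation 88 × 0.19 = 16.72
  Execution 51 × 0.14 = 7.14
  Innovation 100 × 0.06 = 6
Sum = 67.21
Discretionary bonus: 67.21 + 3 = 70.21
70.21 is ≥ 67 and < 84 → Proficient

Proficient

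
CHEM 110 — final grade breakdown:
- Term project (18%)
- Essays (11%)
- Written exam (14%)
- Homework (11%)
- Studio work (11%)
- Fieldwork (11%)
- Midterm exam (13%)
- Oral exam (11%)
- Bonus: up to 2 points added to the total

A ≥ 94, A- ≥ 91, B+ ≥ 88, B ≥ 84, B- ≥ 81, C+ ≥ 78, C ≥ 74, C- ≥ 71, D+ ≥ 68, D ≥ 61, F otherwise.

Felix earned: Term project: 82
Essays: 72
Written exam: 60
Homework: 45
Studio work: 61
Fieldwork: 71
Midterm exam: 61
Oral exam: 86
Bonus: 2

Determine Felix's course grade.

D+

Weighted total:
  Term project 82 × 0.18 = 14.76
  Essays 72 × 0.11 = 7.92
  Written exam 60 × 0.14 = 8.4
  Homework 45 × 0.11 = 4.95
  Studio work 61 × 0.11 = 6.71
  Fieldwork 71 × 0.11 = 7.81
  Midterm exam 61 × 0.13 = 7.93
  Oral exam 86 × 0.11 = 9.46
Sum = 67.94
Bonus: 67.94 + 2 = 69.94
69.94 is ≥ 68 and < 71 → D+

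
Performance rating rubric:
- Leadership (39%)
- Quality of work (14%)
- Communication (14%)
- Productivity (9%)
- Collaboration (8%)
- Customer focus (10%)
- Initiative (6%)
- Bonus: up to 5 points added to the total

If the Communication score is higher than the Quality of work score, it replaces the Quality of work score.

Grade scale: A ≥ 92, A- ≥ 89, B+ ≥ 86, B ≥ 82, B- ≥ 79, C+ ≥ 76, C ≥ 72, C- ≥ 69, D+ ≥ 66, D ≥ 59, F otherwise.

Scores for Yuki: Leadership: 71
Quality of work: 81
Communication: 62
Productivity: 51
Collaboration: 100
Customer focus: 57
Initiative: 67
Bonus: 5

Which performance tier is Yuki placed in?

Communication (62) ≤ Quality of work (81), so Quality of work stays at 81.
Weighted total:
  Leadership 71 × 0.39 = 27.69
  Quality of work 81 × 0.14 = 11.34
  Communication 62 × 0.14 = 8.68
  Productivity 51 × 0.09 = 4.59
  Collaboration 100 × 0.08 = 8
  Customer focus 57 × 0.1 = 5.7
  Initiative 67 × 0.06 = 4.02
Sum = 70.02
Bonus: 70.02 + 5 = 75.02
75.02 is ≥ 72 and < 76 → C

C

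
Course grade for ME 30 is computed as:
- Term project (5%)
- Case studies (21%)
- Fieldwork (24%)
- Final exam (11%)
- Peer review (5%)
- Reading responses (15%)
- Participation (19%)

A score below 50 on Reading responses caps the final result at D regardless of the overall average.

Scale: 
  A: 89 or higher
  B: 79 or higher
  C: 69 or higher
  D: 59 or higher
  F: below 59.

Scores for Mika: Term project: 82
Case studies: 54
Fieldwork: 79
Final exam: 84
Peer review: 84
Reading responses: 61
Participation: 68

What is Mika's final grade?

Reading responses score 61 ≥ 50: minimum met.
Weighted total:
  Term project 82 × 0.05 = 4.1
  Case studies 54 × 0.21 = 11.34
  Fieldwork 79 × 0.24 = 18.96
  Final exam 84 × 0.11 = 9.24
  Peer review 84 × 0.05 = 4.2
  Reading responses 61 × 0.15 = 9.15
  Participation 68 × 0.19 = 12.92
Sum = 69.91
69.91 is ≥ 69 and < 79 → C

C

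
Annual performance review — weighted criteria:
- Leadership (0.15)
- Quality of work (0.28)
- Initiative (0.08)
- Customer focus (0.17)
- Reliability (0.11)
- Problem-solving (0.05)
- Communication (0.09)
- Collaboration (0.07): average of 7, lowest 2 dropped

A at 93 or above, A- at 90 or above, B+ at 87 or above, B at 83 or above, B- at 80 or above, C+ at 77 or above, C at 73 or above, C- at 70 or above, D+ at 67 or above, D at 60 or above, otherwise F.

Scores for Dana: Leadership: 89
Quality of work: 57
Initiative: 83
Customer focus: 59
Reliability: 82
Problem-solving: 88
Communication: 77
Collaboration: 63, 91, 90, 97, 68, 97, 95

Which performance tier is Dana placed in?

Collaboration: drop 63, 68 → average of remaining 5 = 470/5 = 94
Weighted total:
  Leadership 89 × 0.15 = 13.35
  Quality of work 57 × 0.28 = 15.96
  Initiative 83 × 0.08 = 6.64
  Customer focus 59 × 0.17 = 10.03
  Reliability 82 × 0.11 = 9.02
  Problem-solving 88 × 0.05 = 4.4
  Communication 77 × 0.09 = 6.93
  Collaboration 94 × 0.07 = 6.58
Sum = 72.91
72.91 is ≥ 70 and < 73 → C-

C-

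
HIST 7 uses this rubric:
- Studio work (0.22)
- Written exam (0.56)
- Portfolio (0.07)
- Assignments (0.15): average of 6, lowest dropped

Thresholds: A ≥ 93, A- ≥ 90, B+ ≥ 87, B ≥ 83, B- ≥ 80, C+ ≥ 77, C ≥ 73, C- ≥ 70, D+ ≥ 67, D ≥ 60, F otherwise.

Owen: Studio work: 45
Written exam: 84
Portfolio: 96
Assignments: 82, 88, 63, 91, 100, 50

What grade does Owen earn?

C

Assignments: drop 50 → average of remaining 5 = 424/5 = 84.8
Weighted total:
  Studio work 45 × 0.22 = 9.9
  Written exam 84 × 0.56 = 47.04
  Portfolio 96 × 0.07 = 6.72
  Assignments 84.8 × 0.15 = 12.72
Sum = 76.38
76.38 is ≥ 73 and < 77 → C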